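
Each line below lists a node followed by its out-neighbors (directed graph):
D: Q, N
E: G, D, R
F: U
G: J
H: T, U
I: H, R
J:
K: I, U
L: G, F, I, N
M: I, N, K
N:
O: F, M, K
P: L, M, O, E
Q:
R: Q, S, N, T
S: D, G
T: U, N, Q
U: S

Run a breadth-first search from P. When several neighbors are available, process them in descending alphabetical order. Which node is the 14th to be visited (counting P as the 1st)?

H

Visit P; enqueue O, M, L, E → queue [O, M, L, E]
Visit O; enqueue K, F → queue [M, L, E, K, F]
Visit M; enqueue N, I → queue [L, E, K, F, N, I]
Visit L; enqueue G → queue [E, K, F, N, I, G]
Visit E; enqueue R, D → queue [K, F, N, I, G, R, D]
Visit K; enqueue U → queue [F, N, I, G, R, D, U]
Visit F → queue [N, I, G, R, D, U]
Visit N → queue [I, G, R, D, U]
Visit I; enqueue H → queue [G, R, D, U, H]
Visit G; enqueue J → queue [R, D, U, H, J]
Visit R; enqueue T, S, Q → queue [D, U, H, J, T, S, Q]
Visit D → queue [U, H, J, T, S, Q]
Visit U → queue [H, J, T, S, Q]
Visit H → queue [J, T, S, Q]
Visit J → queue [T, S, Q]
Visit T → queue [S, Q]
Visit S → queue [Q]
Visit Q → queue []

Visit order: P, O, M, L, E, K, F, N, I, G, R, D, U, H, J, T, S, Q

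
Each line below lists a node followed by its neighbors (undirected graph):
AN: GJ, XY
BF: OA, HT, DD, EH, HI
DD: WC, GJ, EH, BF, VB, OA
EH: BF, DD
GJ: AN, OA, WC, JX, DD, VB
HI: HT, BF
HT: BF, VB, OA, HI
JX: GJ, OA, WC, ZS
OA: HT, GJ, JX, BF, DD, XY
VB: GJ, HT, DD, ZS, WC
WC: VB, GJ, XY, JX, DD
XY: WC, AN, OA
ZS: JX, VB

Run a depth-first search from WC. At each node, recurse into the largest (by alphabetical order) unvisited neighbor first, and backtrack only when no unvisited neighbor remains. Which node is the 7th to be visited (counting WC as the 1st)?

Visit WC
WC → XY
XY → OA
OA → JX
JX → ZS
ZS → VB
VB → HT
HT → HI
HI → BF
BF → EH
EH → DD
DD → GJ
GJ → AN

Visit order: WC, XY, OA, JX, ZS, VB, HT, HI, BF, EH, DD, GJ, AN

HT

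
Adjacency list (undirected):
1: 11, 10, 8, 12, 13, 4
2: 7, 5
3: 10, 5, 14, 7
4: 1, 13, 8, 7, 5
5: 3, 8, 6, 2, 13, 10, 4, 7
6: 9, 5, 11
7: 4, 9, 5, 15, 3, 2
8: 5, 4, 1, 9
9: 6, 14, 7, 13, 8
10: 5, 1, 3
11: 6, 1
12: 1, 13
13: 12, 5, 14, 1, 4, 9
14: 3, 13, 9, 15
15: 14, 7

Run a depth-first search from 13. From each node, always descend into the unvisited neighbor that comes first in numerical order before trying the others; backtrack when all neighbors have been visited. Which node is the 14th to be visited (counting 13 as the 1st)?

15

Visit 13
13 → 1
1 → 4
4 → 5
5 → 2
2 → 7
7 → 3
3 → 10
3 → 14
14 → 9
9 → 6
6 → 11
9 → 8
14 → 15
1 → 12

Visit order: 13, 1, 4, 5, 2, 7, 3, 10, 14, 9, 6, 11, 8, 15, 12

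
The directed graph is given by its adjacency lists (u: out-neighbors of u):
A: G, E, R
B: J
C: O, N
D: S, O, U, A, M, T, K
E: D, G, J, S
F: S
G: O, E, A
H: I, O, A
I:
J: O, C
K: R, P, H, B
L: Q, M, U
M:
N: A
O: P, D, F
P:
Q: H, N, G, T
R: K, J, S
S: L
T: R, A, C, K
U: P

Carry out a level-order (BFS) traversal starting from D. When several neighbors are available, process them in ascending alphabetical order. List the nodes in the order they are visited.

D, A, K, M, O, S, T, U, E, G, R, B, H, P, F, L, C, J, I, Q, N

Visit D; enqueue A, K, M, O, S, T, U → queue [A, K, M, O, S, T, U]
Visit A; enqueue E, G, R → queue [K, M, O, S, T, U, E, G, R]
Visit K; enqueue B, H, P → queue [M, O, S, T, U, E, G, R, B, H, P]
Visit M → queue [O, S, T, U, E, G, R, B, H, P]
Visit O; enqueue F → queue [S, T, U, E, G, R, B, H, P, F]
Visit S; enqueue L → queue [T, U, E, G, R, B, H, P, F, L]
Visit T; enqueue C → queue [U, E, G, R, B, H, P, F, L, C]
Visit U → queue [E, G, R, B, H, P, F, L, C]
Visit E; enqueue J → queue [G, R, B, H, P, F, L, C, J]
Visit G → queue [R, B, H, P, F, L, C, J]
Visit R → queue [B, H, P, F, L, C, J]
Visit B → queue [H, P, F, L, C, J]
Visit H; enqueue I → queue [P, F, L, C, J, I]
Visit P → queue [F, L, C, J, I]
Visit F → queue [L, C, J, I]
Visit L; enqueue Q → queue [C, J, I, Q]
Visit C; enqueue N → queue [J, I, Q, N]
Visit J → queue [I, Q, N]
Visit I → queue [Q, N]
Visit Q → queue [N]
Visit N → queue []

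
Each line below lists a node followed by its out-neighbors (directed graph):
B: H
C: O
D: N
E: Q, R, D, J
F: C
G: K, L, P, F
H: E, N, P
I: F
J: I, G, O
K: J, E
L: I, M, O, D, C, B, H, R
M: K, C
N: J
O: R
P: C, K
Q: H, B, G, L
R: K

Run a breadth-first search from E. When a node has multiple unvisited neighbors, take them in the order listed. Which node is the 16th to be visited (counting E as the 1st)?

Visit E; enqueue Q, R, D, J → queue [Q, R, D, J]
Visit Q; enqueue H, B, G, L → queue [R, D, J, H, B, G, L]
Visit R; enqueue K → queue [D, J, H, B, G, L, K]
Visit D; enqueue N → queue [J, H, B, G, L, K, N]
Visit J; enqueue I, O → queue [H, B, G, L, K, N, I, O]
Visit H; enqueue P → queue [B, G, L, K, N, I, O, P]
Visit B → queue [G, L, K, N, I, O, P]
Visit G; enqueue F → queue [L, K, N, I, O, P, F]
Visit L; enqueue M, C → queue [K, N, I, O, P, F, M, C]
Visit K → queue [N, I, O, P, F, M, C]
Visit N → queue [I, O, P, F, M, C]
Visit I → queue [O, P, F, M, C]
Visit O → queue [P, F, M, C]
Visit P → queue [F, M, C]
Visit F → queue [M, C]
Visit M → queue [C]
Visit C → queue []

Visit order: E, Q, R, D, J, H, B, G, L, K, N, I, O, P, F, M, C

M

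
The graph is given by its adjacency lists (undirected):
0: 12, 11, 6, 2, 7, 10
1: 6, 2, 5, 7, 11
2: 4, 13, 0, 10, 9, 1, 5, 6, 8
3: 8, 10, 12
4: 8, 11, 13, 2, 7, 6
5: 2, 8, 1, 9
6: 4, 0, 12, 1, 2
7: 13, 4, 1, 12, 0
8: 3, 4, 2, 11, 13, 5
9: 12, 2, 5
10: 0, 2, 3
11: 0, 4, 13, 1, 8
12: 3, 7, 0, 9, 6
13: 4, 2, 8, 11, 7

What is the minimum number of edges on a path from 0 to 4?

Level 0: 0
Level 1: 2, 6, 7, 10, 11, 12
Level 2: 1, 3, 4, 5, 8, 9, 13
4 first appears at level 2.

2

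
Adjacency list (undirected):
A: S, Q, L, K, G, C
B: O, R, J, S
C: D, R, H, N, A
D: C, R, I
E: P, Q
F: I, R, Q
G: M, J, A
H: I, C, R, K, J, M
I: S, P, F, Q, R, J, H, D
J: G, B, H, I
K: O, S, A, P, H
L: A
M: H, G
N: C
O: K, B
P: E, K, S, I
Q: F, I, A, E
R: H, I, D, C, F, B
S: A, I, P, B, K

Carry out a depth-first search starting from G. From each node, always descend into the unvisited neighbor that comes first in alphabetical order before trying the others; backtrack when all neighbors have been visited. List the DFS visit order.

G A C D I F Q E P K H J B O R S M N L

Visit G
G → A
A → C
C → D
D → I
I → F
F → Q
Q → E
E → P
P → K
K → H
H → J
J → B
B → O
B → R
B → S
H → M
C → N
A → L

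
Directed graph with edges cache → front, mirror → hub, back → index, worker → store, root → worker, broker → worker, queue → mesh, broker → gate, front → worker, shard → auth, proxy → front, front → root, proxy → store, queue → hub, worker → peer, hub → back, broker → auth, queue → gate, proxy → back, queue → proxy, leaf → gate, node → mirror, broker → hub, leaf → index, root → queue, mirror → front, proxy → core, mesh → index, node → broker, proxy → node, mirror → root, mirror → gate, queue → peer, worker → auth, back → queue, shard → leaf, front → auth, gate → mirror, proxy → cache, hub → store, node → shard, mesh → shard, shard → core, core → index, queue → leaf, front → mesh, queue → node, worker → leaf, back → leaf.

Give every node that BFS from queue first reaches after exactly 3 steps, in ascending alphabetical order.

auth, root, worker

Level 0: queue
Level 1: gate, hub, leaf, mesh, node, peer, proxy
Level 2: back, broker, cache, core, front, index, mirror, shard, store
Level 3: auth, root, worker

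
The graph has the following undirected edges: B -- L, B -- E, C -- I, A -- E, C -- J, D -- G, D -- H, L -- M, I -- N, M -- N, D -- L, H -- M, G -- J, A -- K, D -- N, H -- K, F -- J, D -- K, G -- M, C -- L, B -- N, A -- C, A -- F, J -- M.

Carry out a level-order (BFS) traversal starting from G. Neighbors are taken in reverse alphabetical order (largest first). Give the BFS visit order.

G M J D N L H F C K I B A E

Visit G; enqueue M, J, D → queue [M, J, D]
Visit M; enqueue N, L, H → queue [J, D, N, L, H]
Visit J; enqueue F, C → queue [D, N, L, H, F, C]
Visit D; enqueue K → queue [N, L, H, F, C, K]
Visit N; enqueue I, B → queue [L, H, F, C, K, I, B]
Visit L → queue [H, F, C, K, I, B]
Visit H → queue [F, C, K, I, B]
Visit F; enqueue A → queue [C, K, I, B, A]
Visit C → queue [K, I, B, A]
Visit K → queue [I, B, A]
Visit I → queue [B, A]
Visit B; enqueue E → queue [A, E]
Visit A → queue [E]
Visit E → queue []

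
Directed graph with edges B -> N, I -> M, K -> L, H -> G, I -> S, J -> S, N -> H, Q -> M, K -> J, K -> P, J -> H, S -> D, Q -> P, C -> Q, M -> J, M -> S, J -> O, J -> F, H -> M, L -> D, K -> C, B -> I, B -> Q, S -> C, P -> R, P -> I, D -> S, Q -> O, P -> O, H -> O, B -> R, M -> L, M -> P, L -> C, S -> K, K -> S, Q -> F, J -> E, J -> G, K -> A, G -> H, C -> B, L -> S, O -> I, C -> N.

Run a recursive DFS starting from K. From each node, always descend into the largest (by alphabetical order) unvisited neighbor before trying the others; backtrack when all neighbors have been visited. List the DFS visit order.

K -> S -> D -> C -> Q -> P -> R -> O -> I -> M -> L -> J -> H -> G -> F -> E -> N -> B -> A

Visit K
K → S
S → D
S → C
C → Q
Q → P
P → R
P → O
O → I
I → M
M → L
M → J
J → H
H → G
J → F
J → E
C → N
C → B
K → A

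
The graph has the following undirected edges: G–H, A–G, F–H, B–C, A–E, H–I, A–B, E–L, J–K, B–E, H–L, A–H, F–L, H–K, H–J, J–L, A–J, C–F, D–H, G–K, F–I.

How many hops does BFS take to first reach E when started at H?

2

Level 0: H
Level 1: A, D, F, G, I, J, K, L
Level 2: B, C, E
E first appears at level 2.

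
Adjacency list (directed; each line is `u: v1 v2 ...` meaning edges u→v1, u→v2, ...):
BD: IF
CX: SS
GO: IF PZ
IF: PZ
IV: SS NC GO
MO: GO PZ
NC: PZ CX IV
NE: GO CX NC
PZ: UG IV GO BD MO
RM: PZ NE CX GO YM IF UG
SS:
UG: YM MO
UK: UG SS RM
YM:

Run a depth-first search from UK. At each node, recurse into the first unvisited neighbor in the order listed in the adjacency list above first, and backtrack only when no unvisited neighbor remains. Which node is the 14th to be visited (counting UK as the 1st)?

NE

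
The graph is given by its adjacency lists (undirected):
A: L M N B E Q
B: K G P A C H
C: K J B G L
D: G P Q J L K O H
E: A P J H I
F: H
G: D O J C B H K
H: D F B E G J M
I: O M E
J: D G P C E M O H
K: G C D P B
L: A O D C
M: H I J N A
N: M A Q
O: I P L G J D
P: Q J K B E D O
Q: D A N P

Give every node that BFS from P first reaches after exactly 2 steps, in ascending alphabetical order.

Level 0: P
Level 1: B, D, E, J, K, O, Q
Level 2: A, C, G, H, I, L, M, N
Level 3: F

A, C, G, H, I, L, M, N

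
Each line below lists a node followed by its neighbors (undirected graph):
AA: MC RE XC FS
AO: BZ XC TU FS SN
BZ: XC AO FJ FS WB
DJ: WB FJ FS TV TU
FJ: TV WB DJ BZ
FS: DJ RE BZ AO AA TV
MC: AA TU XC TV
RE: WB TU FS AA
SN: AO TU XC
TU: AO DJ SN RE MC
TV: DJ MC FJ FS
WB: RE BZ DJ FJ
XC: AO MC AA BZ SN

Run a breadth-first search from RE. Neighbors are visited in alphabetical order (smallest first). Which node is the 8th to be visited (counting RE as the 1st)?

Visit RE; enqueue AA, FS, TU, WB → queue [AA, FS, TU, WB]
Visit AA; enqueue MC, XC → queue [FS, TU, WB, MC, XC]
Visit FS; enqueue AO, BZ, DJ, TV → queue [TU, WB, MC, XC, AO, BZ, DJ, TV]
Visit TU; enqueue SN → queue [WB, MC, XC, AO, BZ, DJ, TV, SN]
Visit WB; enqueue FJ → queue [MC, XC, AO, BZ, DJ, TV, SN, FJ]
Visit MC → queue [XC, AO, BZ, DJ, TV, SN, FJ]
Visit XC → queue [AO, BZ, DJ, TV, SN, FJ]
Visit AO → queue [BZ, DJ, TV, SN, FJ]
Visit BZ → queue [DJ, TV, SN, FJ]
Visit DJ → queue [TV, SN, FJ]
Visit TV → queue [SN, FJ]
Visit SN → queue [FJ]
Visit FJ → queue []

Visit order: RE, AA, FS, TU, WB, MC, XC, AO, BZ, DJ, TV, SN, FJ

AO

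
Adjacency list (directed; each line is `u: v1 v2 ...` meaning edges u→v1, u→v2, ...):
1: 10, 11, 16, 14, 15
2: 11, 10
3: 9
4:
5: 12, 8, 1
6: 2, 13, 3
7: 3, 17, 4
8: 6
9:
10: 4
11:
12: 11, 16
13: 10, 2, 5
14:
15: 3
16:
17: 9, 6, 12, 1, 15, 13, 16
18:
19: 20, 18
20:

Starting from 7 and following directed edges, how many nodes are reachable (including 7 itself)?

17

BFS from 7 visits: 7, 3, 4, 17, 9, 1, 6, 12, 13, 15, 16, 10, 11, 14, 2, 5, 8
Reachable nodes: 17 of 20 total.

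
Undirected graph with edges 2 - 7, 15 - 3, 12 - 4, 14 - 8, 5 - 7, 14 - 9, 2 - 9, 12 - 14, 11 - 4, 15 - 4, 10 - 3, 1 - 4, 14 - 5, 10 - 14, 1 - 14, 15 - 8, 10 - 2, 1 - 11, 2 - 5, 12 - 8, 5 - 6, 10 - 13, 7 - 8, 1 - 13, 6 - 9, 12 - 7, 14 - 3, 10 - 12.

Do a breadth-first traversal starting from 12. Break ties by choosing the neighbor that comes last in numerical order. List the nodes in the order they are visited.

Visit 12; enqueue 14, 10, 8, 7, 4 → queue [14, 10, 8, 7, 4]
Visit 14; enqueue 9, 5, 3, 1 → queue [10, 8, 7, 4, 9, 5, 3, 1]
Visit 10; enqueue 13, 2 → queue [8, 7, 4, 9, 5, 3, 1, 13, 2]
Visit 8; enqueue 15 → queue [7, 4, 9, 5, 3, 1, 13, 2, 15]
Visit 7 → queue [4, 9, 5, 3, 1, 13, 2, 15]
Visit 4; enqueue 11 → queue [9, 5, 3, 1, 13, 2, 15, 11]
Visit 9; enqueue 6 → queue [5, 3, 1, 13, 2, 15, 11, 6]
Visit 5 → queue [3, 1, 13, 2, 15, 11, 6]
Visit 3 → queue [1, 13, 2, 15, 11, 6]
Visit 1 → queue [13, 2, 15, 11, 6]
Visit 13 → queue [2, 15, 11, 6]
Visit 2 → queue [15, 11, 6]
Visit 15 → queue [11, 6]
Visit 11 → queue [6]
Visit 6 → queue []

12, 14, 10, 8, 7, 4, 9, 5, 3, 1, 13, 2, 15, 11, 6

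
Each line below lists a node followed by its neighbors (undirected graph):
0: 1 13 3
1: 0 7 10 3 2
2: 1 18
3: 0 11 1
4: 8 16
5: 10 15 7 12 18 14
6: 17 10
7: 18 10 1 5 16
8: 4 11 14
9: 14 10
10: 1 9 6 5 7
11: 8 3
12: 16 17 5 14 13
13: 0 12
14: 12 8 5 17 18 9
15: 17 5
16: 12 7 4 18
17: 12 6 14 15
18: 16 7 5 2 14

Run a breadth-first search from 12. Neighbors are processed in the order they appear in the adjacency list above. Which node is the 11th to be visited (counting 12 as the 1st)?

Visit 12; enqueue 16, 17, 5, 14, 13 → queue [16, 17, 5, 14, 13]
Visit 16; enqueue 7, 4, 18 → queue [17, 5, 14, 13, 7, 4, 18]
Visit 17; enqueue 6, 15 → queue [5, 14, 13, 7, 4, 18, 6, 15]
Visit 5; enqueue 10 → queue [14, 13, 7, 4, 18, 6, 15, 10]
Visit 14; enqueue 8, 9 → queue [13, 7, 4, 18, 6, 15, 10, 8, 9]
Visit 13; enqueue 0 → queue [7, 4, 18, 6, 15, 10, 8, 9, 0]
Visit 7; enqueue 1 → queue [4, 18, 6, 15, 10, 8, 9, 0, 1]
Visit 4 → queue [18, 6, 15, 10, 8, 9, 0, 1]
Visit 18; enqueue 2 → queue [6, 15, 10, 8, 9, 0, 1, 2]
Visit 6 → queue [15, 10, 8, 9, 0, 1, 2]
Visit 15 → queue [10, 8, 9, 0, 1, 2]
Visit 10 → queue [8, 9, 0, 1, 2]
Visit 8; enqueue 11 → queue [9, 0, 1, 2, 11]
Visit 9 → queue [0, 1, 2, 11]
Visit 0; enqueue 3 → queue [1, 2, 11, 3]
Visit 1 → queue [2, 11, 3]
Visit 2 → queue [11, 3]
Visit 11 → queue [3]
Visit 3 → queue []

Visit order: 12, 16, 17, 5, 14, 13, 7, 4, 18, 6, 15, 10, 8, 9, 0, 1, 2, 11, 3

15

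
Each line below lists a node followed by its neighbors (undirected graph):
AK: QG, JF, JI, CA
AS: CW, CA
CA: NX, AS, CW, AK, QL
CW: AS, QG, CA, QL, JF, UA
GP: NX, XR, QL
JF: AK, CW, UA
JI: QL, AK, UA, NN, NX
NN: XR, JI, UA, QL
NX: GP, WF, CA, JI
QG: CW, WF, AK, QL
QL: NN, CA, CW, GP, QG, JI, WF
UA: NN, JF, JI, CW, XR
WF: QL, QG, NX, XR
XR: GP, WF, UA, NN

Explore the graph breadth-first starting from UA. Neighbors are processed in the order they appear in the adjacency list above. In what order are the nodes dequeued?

UA NN JF JI CW XR QL AK NX AS QG CA GP WF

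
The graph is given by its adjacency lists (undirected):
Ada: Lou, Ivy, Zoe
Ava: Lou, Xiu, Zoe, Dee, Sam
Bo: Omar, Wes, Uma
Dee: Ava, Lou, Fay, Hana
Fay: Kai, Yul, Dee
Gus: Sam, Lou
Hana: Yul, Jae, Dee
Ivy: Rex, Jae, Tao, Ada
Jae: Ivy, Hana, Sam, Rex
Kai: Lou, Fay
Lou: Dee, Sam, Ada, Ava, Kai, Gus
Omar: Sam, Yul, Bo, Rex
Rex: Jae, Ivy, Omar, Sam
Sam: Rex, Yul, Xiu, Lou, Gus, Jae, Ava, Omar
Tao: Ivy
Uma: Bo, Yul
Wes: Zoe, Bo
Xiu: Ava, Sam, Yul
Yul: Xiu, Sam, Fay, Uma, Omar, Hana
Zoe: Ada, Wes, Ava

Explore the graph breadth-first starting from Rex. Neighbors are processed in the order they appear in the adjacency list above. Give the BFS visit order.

Visit Rex; enqueue Jae, Ivy, Omar, Sam → queue [Jae, Ivy, Omar, Sam]
Visit Jae; enqueue Hana → queue [Ivy, Omar, Sam, Hana]
Visit Ivy; enqueue Tao, Ada → queue [Omar, Sam, Hana, Tao, Ada]
Visit Omar; enqueue Yul, Bo → queue [Sam, Hana, Tao, Ada, Yul, Bo]
Visit Sam; enqueue Xiu, Lou, Gus, Ava → queue [Hana, Tao, Ada, Yul, Bo, Xiu, Lou, Gus, Ava]
Visit Hana; enqueue Dee → queue [Tao, Ada, Yul, Bo, Xiu, Lou, Gus, Ava, Dee]
Visit Tao → queue [Ada, Yul, Bo, Xiu, Lou, Gus, Ava, Dee]
Visit Ada; enqueue Zoe → queue [Yul, Bo, Xiu, Lou, Gus, Ava, Dee, Zoe]
Visit Yul; enqueue Fay, Uma → queue [Bo, Xiu, Lou, Gus, Ava, Dee, Zoe, Fay, Uma]
Visit Bo; enqueue Wes → queue [Xiu, Lou, Gus, Ava, Dee, Zoe, Fay, Uma, Wes]
Visit Xiu → queue [Lou, Gus, Ava, Dee, Zoe, Fay, Uma, Wes]
Visit Lou; enqueue Kai → queue [Gus, Ava, Dee, Zoe, Fay, Uma, Wes, Kai]
Visit Gus → queue [Ava, Dee, Zoe, Fay, Uma, Wes, Kai]
Visit Ava → queue [Dee, Zoe, Fay, Uma, Wes, Kai]
Visit Dee → queue [Zoe, Fay, Uma, Wes, Kai]
Visit Zoe → queue [Fay, Uma, Wes, Kai]
Visit Fay → queue [Uma, Wes, Kai]
Visit Uma → queue [Wes, Kai]
Visit Wes → queue [Kai]
Visit Kai → queue []

Rex, Jae, Ivy, Omar, Sam, Hana, Tao, Ada, Yul, Bo, Xiu, Lou, Gus, Ava, Dee, Zoe, Fay, Uma, Wes, Kai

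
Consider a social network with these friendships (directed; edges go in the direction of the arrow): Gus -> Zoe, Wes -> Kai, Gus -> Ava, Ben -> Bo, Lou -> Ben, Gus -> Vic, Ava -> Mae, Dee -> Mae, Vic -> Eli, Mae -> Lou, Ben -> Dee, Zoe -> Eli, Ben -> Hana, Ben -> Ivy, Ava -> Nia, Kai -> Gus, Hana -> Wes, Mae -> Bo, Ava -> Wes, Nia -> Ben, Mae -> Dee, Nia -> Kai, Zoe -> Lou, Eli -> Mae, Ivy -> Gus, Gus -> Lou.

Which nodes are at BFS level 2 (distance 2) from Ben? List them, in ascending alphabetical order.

Gus, Mae, Wes

Level 0: Ben
Level 1: Bo, Dee, Hana, Ivy
Level 2: Gus, Mae, Wes
Level 3: Ava, Kai, Lou, Vic, Zoe
Level 4: Eli, Nia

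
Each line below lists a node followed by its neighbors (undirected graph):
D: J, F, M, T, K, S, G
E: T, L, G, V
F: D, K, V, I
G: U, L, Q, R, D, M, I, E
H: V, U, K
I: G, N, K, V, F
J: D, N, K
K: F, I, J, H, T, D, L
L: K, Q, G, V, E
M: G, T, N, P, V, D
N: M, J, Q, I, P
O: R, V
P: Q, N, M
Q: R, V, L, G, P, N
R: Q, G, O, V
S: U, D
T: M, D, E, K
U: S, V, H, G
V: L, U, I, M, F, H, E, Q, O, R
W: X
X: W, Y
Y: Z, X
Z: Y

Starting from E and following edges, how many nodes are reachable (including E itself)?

BFS from E visits: E, V, T, L, G, U, R, Q, O, M, I, H, F, K, D, S, P, N, J
Reachable nodes: 19 of 23 total.

19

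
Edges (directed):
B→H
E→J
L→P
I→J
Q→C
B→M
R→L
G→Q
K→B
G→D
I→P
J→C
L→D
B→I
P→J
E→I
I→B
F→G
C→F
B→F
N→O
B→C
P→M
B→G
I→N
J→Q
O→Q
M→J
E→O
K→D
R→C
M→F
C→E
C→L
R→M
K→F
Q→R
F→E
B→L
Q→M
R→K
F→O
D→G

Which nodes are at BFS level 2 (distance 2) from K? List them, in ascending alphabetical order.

Level 0: K
Level 1: B, D, F
Level 2: C, E, G, H, I, L, M, O
Level 3: J, N, P, Q
Level 4: R

C, E, G, H, I, L, M, O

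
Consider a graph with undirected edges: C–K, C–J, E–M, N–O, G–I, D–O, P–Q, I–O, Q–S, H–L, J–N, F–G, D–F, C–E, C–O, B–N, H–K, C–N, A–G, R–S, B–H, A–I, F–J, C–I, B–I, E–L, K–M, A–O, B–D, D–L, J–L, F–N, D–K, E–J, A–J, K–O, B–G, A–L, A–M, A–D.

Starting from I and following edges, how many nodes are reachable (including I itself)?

15

BFS from I visits: I, A, B, C, G, O, D, J, L, M, H, N, E, K, F
Reachable nodes: 15 of 19 total.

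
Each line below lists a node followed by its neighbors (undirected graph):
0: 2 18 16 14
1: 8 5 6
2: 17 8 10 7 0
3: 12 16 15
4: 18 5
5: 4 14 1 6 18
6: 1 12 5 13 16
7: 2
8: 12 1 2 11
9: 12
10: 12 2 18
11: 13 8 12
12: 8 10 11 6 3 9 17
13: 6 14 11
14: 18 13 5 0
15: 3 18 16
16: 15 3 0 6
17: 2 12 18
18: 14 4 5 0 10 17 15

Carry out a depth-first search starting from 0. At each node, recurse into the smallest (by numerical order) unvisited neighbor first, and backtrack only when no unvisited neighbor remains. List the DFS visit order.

Visit 0
0 → 2
2 → 7
2 → 8
8 → 1
1 → 5
5 → 4
4 → 18
18 → 10
10 → 12
12 → 3
3 → 15
15 → 16
16 → 6
6 → 13
13 → 11
13 → 14
12 → 9
12 → 17

0, 2, 7, 8, 1, 5, 4, 18, 10, 12, 3, 15, 16, 6, 13, 11, 14, 9, 17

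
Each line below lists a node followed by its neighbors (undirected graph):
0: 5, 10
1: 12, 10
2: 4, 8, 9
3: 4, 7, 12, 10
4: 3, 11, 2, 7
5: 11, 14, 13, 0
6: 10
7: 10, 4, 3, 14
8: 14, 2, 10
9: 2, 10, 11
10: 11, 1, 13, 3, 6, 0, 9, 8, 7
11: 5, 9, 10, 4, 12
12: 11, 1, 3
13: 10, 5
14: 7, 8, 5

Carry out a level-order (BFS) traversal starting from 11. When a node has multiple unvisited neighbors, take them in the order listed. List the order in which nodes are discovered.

11, 5, 9, 10, 4, 12, 14, 13, 0, 2, 1, 3, 6, 8, 7

Visit 11; enqueue 5, 9, 10, 4, 12 → queue [5, 9, 10, 4, 12]
Visit 5; enqueue 14, 13, 0 → queue [9, 10, 4, 12, 14, 13, 0]
Visit 9; enqueue 2 → queue [10, 4, 12, 14, 13, 0, 2]
Visit 10; enqueue 1, 3, 6, 8, 7 → queue [4, 12, 14, 13, 0, 2, 1, 3, 6, 8, 7]
Visit 4 → queue [12, 14, 13, 0, 2, 1, 3, 6, 8, 7]
Visit 12 → queue [14, 13, 0, 2, 1, 3, 6, 8, 7]
Visit 14 → queue [13, 0, 2, 1, 3, 6, 8, 7]
Visit 13 → queue [0, 2, 1, 3, 6, 8, 7]
Visit 0 → queue [2, 1, 3, 6, 8, 7]
Visit 2 → queue [1, 3, 6, 8, 7]
Visit 1 → queue [3, 6, 8, 7]
Visit 3 → queue [6, 8, 7]
Visit 6 → queue [8, 7]
Visit 8 → queue [7]
Visit 7 → queue []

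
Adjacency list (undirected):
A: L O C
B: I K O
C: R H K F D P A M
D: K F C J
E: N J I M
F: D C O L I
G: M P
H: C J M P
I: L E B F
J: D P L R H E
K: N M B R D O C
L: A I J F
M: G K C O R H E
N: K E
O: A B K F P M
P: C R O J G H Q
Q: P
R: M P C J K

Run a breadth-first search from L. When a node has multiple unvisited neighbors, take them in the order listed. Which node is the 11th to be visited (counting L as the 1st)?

Visit L; enqueue A, I, J, F → queue [A, I, J, F]
Visit A; enqueue O, C → queue [I, J, F, O, C]
Visit I; enqueue E, B → queue [J, F, O, C, E, B]
Visit J; enqueue D, P, R, H → queue [F, O, C, E, B, D, P, R, H]
Visit F → queue [O, C, E, B, D, P, R, H]
Visit O; enqueue K, M → queue [C, E, B, D, P, R, H, K, M]
Visit C → queue [E, B, D, P, R, H, K, M]
Visit E; enqueue N → queue [B, D, P, R, H, K, M, N]
Visit B → queue [D, P, R, H, K, M, N]
Visit D → queue [P, R, H, K, M, N]
Visit P; enqueue G, Q → queue [R, H, K, M, N, G, Q]
Visit R → queue [H, K, M, N, G, Q]
Visit H → queue [K, M, N, G, Q]
Visit K → queue [M, N, G, Q]
Visit M → queue [N, G, Q]
Visit N → queue [G, Q]
Visit G → queue [Q]
Visit Q → queue []

Visit order: L, A, I, J, F, O, C, E, B, D, P, R, H, K, M, N, G, Q

P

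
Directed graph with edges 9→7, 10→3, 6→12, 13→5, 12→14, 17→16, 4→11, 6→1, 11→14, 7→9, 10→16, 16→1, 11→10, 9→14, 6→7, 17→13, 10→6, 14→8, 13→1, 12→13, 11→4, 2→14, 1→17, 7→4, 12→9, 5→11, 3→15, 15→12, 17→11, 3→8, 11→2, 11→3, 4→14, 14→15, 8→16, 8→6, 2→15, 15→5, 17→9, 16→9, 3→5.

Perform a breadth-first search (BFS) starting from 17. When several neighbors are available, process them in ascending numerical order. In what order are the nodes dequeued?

Visit 17; enqueue 9, 11, 13, 16 → queue [9, 11, 13, 16]
Visit 9; enqueue 7, 14 → queue [11, 13, 16, 7, 14]
Visit 11; enqueue 2, 3, 4, 10 → queue [13, 16, 7, 14, 2, 3, 4, 10]
Visit 13; enqueue 1, 5 → queue [16, 7, 14, 2, 3, 4, 10, 1, 5]
Visit 16 → queue [7, 14, 2, 3, 4, 10, 1, 5]
Visit 7 → queue [14, 2, 3, 4, 10, 1, 5]
Visit 14; enqueue 8, 15 → queue [2, 3, 4, 10, 1, 5, 8, 15]
Visit 2 → queue [3, 4, 10, 1, 5, 8, 15]
Visit 3 → queue [4, 10, 1, 5, 8, 15]
Visit 4 → queue [10, 1, 5, 8, 15]
Visit 10; enqueue 6 → queue [1, 5, 8, 15, 6]
Visit 1 → queue [5, 8, 15, 6]
Visit 5 → queue [8, 15, 6]
Visit 8 → queue [15, 6]
Visit 15; enqueue 12 → queue [6, 12]
Visit 6 → queue [12]
Visit 12 → queue []

17 -> 9 -> 11 -> 13 -> 16 -> 7 -> 14 -> 2 -> 3 -> 4 -> 10 -> 1 -> 5 -> 8 -> 15 -> 6 -> 12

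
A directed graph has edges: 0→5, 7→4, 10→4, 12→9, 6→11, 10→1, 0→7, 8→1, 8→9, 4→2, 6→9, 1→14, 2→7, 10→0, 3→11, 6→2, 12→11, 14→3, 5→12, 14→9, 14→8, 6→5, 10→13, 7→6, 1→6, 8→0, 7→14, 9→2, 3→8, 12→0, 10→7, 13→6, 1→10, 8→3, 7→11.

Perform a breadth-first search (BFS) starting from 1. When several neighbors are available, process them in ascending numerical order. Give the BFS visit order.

Visit 1; enqueue 6, 10, 14 → queue [6, 10, 14]
Visit 6; enqueue 2, 5, 9, 11 → queue [10, 14, 2, 5, 9, 11]
Visit 10; enqueue 0, 4, 7, 13 → queue [14, 2, 5, 9, 11, 0, 4, 7, 13]
Visit 14; enqueue 3, 8 → queue [2, 5, 9, 11, 0, 4, 7, 13, 3, 8]
Visit 2 → queue [5, 9, 11, 0, 4, 7, 13, 3, 8]
Visit 5; enqueue 12 → queue [9, 11, 0, 4, 7, 13, 3, 8, 12]
Visit 9 → queue [11, 0, 4, 7, 13, 3, 8, 12]
Visit 11 → queue [0, 4, 7, 13, 3, 8, 12]
Visit 0 → queue [4, 7, 13, 3, 8, 12]
Visit 4 → queue [7, 13, 3, 8, 12]
Visit 7 → queue [13, 3, 8, 12]
Visit 13 → queue [3, 8, 12]
Visit 3 → queue [8, 12]
Visit 8 → queue [12]
Visit 12 → queue []

1 -> 6 -> 10 -> 14 -> 2 -> 5 -> 9 -> 11 -> 0 -> 4 -> 7 -> 13 -> 3 -> 8 -> 12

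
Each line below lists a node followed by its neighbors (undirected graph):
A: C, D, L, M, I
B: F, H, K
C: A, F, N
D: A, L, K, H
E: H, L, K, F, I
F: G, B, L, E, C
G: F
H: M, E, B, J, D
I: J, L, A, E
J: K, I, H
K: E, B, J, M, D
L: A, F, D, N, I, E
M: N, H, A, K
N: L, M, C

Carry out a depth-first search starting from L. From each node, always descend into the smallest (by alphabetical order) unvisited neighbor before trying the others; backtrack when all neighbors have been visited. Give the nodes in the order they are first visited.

Visit L
L → A
A → C
C → F
F → B
B → H
H → D
D → K
K → E
E → I
I → J
K → M
M → N
F → G

L A C F B H D K E I J M N G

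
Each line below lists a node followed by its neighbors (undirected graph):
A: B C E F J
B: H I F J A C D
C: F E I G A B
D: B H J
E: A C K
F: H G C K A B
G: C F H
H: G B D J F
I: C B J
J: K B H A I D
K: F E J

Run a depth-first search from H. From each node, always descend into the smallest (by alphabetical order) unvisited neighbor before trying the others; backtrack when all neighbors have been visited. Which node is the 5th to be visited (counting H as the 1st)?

Visit H
H → B
B → A
A → C
C → E
E → K
K → F
F → G
K → J
J → D
J → I

Visit order: H, B, A, C, E, K, F, G, J, D, I

E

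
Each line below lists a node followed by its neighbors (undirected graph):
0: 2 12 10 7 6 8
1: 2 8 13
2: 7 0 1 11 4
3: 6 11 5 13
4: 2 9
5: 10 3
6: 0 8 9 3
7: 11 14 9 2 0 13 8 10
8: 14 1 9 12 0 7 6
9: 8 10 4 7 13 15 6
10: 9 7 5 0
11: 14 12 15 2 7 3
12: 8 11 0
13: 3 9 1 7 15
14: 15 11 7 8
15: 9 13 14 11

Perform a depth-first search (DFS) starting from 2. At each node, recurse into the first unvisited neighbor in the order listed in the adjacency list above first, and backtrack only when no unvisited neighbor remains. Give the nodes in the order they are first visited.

Visit 2
2 → 7
7 → 11
11 → 14
14 → 15
15 → 9
9 → 8
8 → 1
1 → 13
13 → 3
3 → 6
6 → 0
0 → 12
0 → 10
10 → 5
9 → 4

2 -> 7 -> 11 -> 14 -> 15 -> 9 -> 8 -> 1 -> 13 -> 3 -> 6 -> 0 -> 12 -> 10 -> 5 -> 4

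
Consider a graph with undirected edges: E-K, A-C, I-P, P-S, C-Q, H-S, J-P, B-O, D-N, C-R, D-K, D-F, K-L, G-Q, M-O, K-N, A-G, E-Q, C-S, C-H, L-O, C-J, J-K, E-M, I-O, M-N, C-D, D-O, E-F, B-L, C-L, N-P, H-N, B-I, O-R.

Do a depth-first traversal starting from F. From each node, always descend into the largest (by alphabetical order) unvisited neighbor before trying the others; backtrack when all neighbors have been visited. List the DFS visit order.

F → E → Q → G → A → C → S → P → N → M → O → R → L → K → J → D → B → I → H

Visit F
F → E
E → Q
Q → G
G → A
A → C
C → S
S → P
P → N
N → M
M → O
O → R
O → L
L → K
K → J
K → D
L → B
B → I
N → H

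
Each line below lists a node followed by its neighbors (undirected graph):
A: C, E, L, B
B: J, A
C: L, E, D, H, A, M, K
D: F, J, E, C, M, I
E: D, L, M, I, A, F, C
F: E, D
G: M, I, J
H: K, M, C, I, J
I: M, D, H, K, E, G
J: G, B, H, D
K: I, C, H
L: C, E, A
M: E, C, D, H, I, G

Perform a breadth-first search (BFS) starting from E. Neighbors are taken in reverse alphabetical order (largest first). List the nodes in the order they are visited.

E, M, L, I, F, D, C, A, H, G, K, J, B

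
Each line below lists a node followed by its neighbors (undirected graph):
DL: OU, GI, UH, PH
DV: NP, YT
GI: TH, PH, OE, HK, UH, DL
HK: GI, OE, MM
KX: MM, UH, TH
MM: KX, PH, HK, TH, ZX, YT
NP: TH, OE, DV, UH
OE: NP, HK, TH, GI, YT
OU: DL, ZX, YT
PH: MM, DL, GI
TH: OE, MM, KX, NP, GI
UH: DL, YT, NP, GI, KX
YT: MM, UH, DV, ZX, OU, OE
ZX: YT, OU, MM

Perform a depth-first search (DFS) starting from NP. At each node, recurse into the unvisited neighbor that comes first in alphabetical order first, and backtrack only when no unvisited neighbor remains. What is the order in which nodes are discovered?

Visit NP
NP → DV
DV → YT
YT → MM
MM → HK
HK → GI
GI → DL
DL → OU
OU → ZX
DL → PH
DL → UH
UH → KX
KX → TH
TH → OE

NP → DV → YT → MM → HK → GI → DL → OU → ZX → PH → UH → KX → TH → OE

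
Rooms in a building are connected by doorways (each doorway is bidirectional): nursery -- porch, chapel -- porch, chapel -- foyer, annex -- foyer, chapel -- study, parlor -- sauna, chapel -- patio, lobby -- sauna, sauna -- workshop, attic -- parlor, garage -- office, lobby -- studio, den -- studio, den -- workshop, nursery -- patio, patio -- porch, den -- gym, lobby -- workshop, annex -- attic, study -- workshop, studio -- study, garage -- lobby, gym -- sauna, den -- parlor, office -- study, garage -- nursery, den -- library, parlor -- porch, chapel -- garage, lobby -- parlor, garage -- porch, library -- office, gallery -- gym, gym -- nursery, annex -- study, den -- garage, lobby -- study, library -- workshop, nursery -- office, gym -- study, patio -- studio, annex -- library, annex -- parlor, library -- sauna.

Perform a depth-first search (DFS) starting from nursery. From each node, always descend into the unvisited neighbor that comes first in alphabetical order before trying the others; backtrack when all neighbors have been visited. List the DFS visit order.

Visit nursery
nursery → garage
garage → chapel
chapel → foyer
foyer → annex
annex → attic
attic → parlor
parlor → den
den → gym
gym → gallery
gym → sauna
sauna → library
library → office
office → study
study → lobby
lobby → studio
studio → patio
patio → porch
lobby → workshop

nursery → garage → chapel → foyer → annex → attic → parlor → den → gym → gallery → sauna → library → office → study → lobby → studio → patio → porch → workshop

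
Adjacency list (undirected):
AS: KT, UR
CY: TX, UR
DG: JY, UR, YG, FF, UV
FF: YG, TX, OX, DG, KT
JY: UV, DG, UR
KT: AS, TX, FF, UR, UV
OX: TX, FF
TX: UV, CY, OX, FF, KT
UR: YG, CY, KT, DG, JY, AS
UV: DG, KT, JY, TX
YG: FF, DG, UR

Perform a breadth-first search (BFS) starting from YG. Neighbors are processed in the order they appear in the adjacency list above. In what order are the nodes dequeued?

YG, FF, DG, UR, TX, OX, KT, JY, UV, CY, AS

Visit YG; enqueue FF, DG, UR → queue [FF, DG, UR]
Visit FF; enqueue TX, OX, KT → queue [DG, UR, TX, OX, KT]
Visit DG; enqueue JY, UV → queue [UR, TX, OX, KT, JY, UV]
Visit UR; enqueue CY, AS → queue [TX, OX, KT, JY, UV, CY, AS]
Visit TX → queue [OX, KT, JY, UV, CY, AS]
Visit OX → queue [KT, JY, UV, CY, AS]
Visit KT → queue [JY, UV, CY, AS]
Visit JY → queue [UV, CY, AS]
Visit UV → queue [CY, AS]
Visit CY → queue [AS]
Visit AS → queue []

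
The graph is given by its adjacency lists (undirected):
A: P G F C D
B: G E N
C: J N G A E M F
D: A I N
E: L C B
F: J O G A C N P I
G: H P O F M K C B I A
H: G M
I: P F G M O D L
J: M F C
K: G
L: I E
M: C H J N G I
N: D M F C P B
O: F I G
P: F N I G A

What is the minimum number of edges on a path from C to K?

2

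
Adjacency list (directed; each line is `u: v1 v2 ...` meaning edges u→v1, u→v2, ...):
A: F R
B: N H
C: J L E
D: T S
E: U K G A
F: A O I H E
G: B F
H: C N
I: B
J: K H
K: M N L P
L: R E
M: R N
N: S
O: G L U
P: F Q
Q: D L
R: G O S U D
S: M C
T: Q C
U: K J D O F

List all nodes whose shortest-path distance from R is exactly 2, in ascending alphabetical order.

Level 0: R
Level 1: D, G, O, S, U
Level 2: B, C, F, J, K, L, M, T
Level 3: A, E, H, I, N, P, Q

B, C, F, J, K, L, M, T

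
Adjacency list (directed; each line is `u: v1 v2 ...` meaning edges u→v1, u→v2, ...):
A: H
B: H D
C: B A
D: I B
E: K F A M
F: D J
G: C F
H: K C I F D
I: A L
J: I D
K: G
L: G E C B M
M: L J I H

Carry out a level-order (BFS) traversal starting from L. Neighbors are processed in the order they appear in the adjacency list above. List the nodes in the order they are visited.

Visit L; enqueue G, E, C, B, M → queue [G, E, C, B, M]
Visit G; enqueue F → queue [E, C, B, M, F]
Visit E; enqueue K, A → queue [C, B, M, F, K, A]
Visit C → queue [B, M, F, K, A]
Visit B; enqueue H, D → queue [M, F, K, A, H, D]
Visit M; enqueue J, I → queue [F, K, A, H, D, J, I]
Visit F → queue [K, A, H, D, J, I]
Visit K → queue [A, H, D, J, I]
Visit A → queue [H, D, J, I]
Visit H → queue [D, J, I]
Visit D → queue [J, I]
Visit J → queue [I]
Visit I → queue []

L → G → E → C → B → M → F → K → A → H → D → J → I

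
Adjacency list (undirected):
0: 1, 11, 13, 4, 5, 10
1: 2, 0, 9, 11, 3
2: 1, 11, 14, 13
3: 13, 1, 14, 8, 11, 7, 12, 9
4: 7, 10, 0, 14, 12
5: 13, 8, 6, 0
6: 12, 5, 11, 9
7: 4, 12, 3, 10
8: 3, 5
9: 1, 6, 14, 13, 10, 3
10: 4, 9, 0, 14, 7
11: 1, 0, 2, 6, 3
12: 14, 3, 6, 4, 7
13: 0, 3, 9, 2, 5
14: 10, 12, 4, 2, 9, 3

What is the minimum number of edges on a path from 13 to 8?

2

Level 0: 13
Level 1: 0, 2, 3, 5, 9
Level 2: 1, 4, 6, 7, 8, 10, 11, 12, 14
8 first appears at level 2.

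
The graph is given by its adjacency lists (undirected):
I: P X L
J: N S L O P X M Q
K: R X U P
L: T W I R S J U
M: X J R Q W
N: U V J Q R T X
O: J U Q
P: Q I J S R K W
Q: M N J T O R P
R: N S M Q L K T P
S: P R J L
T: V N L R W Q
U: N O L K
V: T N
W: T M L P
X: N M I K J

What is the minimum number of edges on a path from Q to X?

2

Level 0: Q
Level 1: J, M, N, O, P, R, T
Level 2: I, K, L, S, U, V, W, X
X first appears at level 2.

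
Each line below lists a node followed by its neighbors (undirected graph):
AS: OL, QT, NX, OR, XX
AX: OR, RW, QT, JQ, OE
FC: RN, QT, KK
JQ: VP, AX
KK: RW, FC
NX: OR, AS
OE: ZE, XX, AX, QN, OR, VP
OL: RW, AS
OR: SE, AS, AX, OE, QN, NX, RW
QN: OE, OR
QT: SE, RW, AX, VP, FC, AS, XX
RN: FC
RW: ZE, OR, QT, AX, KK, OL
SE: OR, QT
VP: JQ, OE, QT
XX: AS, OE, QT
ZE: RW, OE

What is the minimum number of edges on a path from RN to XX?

3

Level 0: RN
Level 1: FC
Level 2: KK, QT
Level 3: AS, AX, RW, SE, VP, XX
Level 4: JQ, NX, OE, OL, OR, ZE
Level 5: QN
XX first appears at level 3.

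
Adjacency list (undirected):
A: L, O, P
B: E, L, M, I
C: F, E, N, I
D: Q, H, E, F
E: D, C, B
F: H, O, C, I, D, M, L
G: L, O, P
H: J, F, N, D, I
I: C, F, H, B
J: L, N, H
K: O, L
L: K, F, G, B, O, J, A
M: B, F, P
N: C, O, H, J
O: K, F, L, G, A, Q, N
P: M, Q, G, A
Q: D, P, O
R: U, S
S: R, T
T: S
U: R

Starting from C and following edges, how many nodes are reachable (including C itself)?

17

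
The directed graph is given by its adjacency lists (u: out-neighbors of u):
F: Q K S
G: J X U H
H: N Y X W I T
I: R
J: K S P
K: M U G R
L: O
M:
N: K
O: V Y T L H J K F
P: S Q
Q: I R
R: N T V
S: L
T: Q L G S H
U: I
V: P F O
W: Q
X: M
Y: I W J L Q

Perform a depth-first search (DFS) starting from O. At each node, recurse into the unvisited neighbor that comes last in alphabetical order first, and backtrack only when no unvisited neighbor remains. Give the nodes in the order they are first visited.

Visit O
O → Y
Y → W
W → Q
Q → R
R → V
V → P
P → S
S → L
V → F
F → K
K → U
U → I
K → M
K → G
G → X
G → J
G → H
H → T
H → N

O, Y, W, Q, R, V, P, S, L, F, K, U, I, M, G, X, J, H, T, N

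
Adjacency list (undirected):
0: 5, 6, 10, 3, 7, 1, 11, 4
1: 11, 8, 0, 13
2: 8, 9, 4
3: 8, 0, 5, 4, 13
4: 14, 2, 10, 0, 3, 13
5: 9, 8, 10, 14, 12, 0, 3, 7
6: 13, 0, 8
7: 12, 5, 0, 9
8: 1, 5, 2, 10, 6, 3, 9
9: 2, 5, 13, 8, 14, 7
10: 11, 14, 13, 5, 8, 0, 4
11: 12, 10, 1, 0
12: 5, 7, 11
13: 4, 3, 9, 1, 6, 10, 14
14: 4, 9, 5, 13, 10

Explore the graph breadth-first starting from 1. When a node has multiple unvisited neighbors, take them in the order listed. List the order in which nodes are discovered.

1 → 11 → 8 → 0 → 13 → 12 → 10 → 5 → 2 → 6 → 3 → 9 → 7 → 4 → 14

Visit 1; enqueue 11, 8, 0, 13 → queue [11, 8, 0, 13]
Visit 11; enqueue 12, 10 → queue [8, 0, 13, 12, 10]
Visit 8; enqueue 5, 2, 6, 3, 9 → queue [0, 13, 12, 10, 5, 2, 6, 3, 9]
Visit 0; enqueue 7, 4 → queue [13, 12, 10, 5, 2, 6, 3, 9, 7, 4]
Visit 13; enqueue 14 → queue [12, 10, 5, 2, 6, 3, 9, 7, 4, 14]
Visit 12 → queue [10, 5, 2, 6, 3, 9, 7, 4, 14]
Visit 10 → queue [5, 2, 6, 3, 9, 7, 4, 14]
Visit 5 → queue [2, 6, 3, 9, 7, 4, 14]
Visit 2 → queue [6, 3, 9, 7, 4, 14]
Visit 6 → queue [3, 9, 7, 4, 14]
Visit 3 → queue [9, 7, 4, 14]
Visit 9 → queue [7, 4, 14]
Visit 7 → queue [4, 14]
Visit 4 → queue [14]
Visit 14 → queue []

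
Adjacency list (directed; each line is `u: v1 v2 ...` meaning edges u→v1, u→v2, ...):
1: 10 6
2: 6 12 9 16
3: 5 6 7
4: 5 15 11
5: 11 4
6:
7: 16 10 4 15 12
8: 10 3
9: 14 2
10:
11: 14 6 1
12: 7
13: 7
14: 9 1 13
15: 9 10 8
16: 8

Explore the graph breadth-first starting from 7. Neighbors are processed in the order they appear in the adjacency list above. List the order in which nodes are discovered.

7, 16, 10, 4, 15, 12, 8, 5, 11, 9, 3, 14, 6, 1, 2, 13

Visit 7; enqueue 16, 10, 4, 15, 12 → queue [16, 10, 4, 15, 12]
Visit 16; enqueue 8 → queue [10, 4, 15, 12, 8]
Visit 10 → queue [4, 15, 12, 8]
Visit 4; enqueue 5, 11 → queue [15, 12, 8, 5, 11]
Visit 15; enqueue 9 → queue [12, 8, 5, 11, 9]
Visit 12 → queue [8, 5, 11, 9]
Visit 8; enqueue 3 → queue [5, 11, 9, 3]
Visit 5 → queue [11, 9, 3]
Visit 11; enqueue 14, 6, 1 → queue [9, 3, 14, 6, 1]
Visit 9; enqueue 2 → queue [3, 14, 6, 1, 2]
Visit 3 → queue [14, 6, 1, 2]
Visit 14; enqueue 13 → queue [6, 1, 2, 13]
Visit 6 → queue [1, 2, 13]
Visit 1 → queue [2, 13]
Visit 2 → queue [13]
Visit 13 → queue []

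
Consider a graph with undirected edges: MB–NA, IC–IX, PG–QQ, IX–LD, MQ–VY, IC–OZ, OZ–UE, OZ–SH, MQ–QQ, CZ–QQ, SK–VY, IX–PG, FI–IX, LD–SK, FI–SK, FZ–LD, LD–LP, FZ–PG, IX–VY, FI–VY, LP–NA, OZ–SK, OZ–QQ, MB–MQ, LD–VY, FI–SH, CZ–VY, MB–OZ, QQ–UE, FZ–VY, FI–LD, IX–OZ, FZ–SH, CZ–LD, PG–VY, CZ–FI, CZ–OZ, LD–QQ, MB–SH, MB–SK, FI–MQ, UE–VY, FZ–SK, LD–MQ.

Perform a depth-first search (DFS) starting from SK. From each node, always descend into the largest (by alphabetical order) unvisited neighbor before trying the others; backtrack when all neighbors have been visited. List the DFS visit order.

Visit SK
SK → VY
VY → UE
UE → QQ
QQ → PG
PG → IX
IX → OZ
OZ → SH
SH → MB
MB → NA
NA → LP
LP → LD
LD → MQ
MQ → FI
FI → CZ
LD → FZ
OZ → IC

SK, VY, UE, QQ, PG, IX, OZ, SH, MB, NA, LP, LD, MQ, FI, CZ, FZ, IC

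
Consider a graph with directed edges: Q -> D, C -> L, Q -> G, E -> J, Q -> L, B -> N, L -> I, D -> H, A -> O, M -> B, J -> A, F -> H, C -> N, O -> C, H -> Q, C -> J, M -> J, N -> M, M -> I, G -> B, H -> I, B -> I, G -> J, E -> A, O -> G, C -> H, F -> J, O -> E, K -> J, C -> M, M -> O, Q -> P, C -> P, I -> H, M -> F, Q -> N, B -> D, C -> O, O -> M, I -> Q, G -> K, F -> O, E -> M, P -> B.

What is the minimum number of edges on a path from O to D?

Level 0: O
Level 1: C, E, G, M
Level 2: A, B, F, H, I, J, K, L, N, P
Level 3: D, Q
D first appears at level 3.

3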